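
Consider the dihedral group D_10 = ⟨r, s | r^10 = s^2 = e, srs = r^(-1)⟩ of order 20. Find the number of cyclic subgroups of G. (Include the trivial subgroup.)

14

A cyclic subgroup of order d is generated by each of its φ(d) elements of order d, so the cyclic subgroups of order d number (#elements of order d)/φ(d).
Cyclic subgroups by order — order 1: 1; order 2: 11; order 5: 1; order 10: 1.
Total: 14.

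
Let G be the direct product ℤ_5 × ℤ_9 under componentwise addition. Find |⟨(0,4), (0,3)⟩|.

9

|⟨(0,4)⟩| = 9 and |⟨(0,3)⟩| = 3, so |H| is a multiple of lcm(9, 3) = 9 and divides |G| = 45.
Closing under the operation: H = {(0,0), (0,1), (0,2), (0,3), (0,4), (0,5), (0,6), (0,7), (0,8)}, so |H| = 9.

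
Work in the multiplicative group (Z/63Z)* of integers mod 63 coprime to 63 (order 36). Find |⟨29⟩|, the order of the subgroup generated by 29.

Compute successive powers of 29 mod 63: 29, 22, 8, 43, 50, 1; 29^6 ≡ 1 (mod 63).
So |⟨29⟩| = 6.

6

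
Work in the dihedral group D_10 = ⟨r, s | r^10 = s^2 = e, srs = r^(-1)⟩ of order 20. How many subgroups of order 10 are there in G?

3

|G| = 20 and 10 | 20, so subgroups of order 10 are possible by Lagrange.
The subgroups of order 10 are: {e, r, r^2, r^3, r^4, r^5, r^6, r^7, r^8, r^9}; {e, r^2, r^4, r^6, r^8, s, r^2s, r^4s, r^6s, r^8s}; {e, r^2, r^4, r^6, r^8, rs, r^3s, r^5s, r^7s, r^9s}.
So G has 3 subgroups of order 10.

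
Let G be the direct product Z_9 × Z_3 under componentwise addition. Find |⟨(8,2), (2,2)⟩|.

9

|⟨(8,2)⟩| = 9 and |⟨(2,2)⟩| = 9, so |H| is a multiple of lcm(9, 9) = 9 and divides |G| = 27.
Closing under the operation: H = {(0,0), (1,1), (2,2), (3,0), (4,1), (5,2), (6,0), (7,1), (8,2)}, so |H| = 9.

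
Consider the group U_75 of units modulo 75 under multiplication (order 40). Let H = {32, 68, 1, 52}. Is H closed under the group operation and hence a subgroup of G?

No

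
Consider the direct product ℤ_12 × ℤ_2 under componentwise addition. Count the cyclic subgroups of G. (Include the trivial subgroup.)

12

Each element a generates a cyclic subgroup ⟨a⟩; distinct elements may generate the same one (a cyclic group of order d has φ(d) generators).
Cyclic subgroups by order — order 1: 1; order 2: 3; order 3: 1; order 4: 2; order 6: 3; order 12: 2.
Total: 12.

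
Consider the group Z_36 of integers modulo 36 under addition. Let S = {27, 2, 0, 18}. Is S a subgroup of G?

2 ∈ S but its inverse 34 ∉ S, so S is not a subgroup.

No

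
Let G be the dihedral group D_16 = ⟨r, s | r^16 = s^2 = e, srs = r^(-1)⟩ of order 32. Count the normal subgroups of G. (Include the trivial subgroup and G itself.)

8

G has 36 subgroups. Checking conjugation-invariance by order — order 1: 1/1 normal; order 2: 1/17 normal; order 4: 1/9 normal; order 8: 1/5 normal; order 16: 3/3 normal; order 32: 1/1 normal.
Total normal subgroups: 8.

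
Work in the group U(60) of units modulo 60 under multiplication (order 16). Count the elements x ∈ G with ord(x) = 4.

The elements of order 4 are: 7, 13, 17, 23, 37, 43, 47, 53.
That's 8.

8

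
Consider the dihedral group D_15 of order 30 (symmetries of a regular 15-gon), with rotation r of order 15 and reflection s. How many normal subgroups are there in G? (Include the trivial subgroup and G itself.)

5

G has 28 subgroups. Checking conjugation-invariance by order — order 1: 1/1 normal; order 2: 0/15 normal; order 3: 1/1 normal; order 5: 1/1 normal; order 6: 0/5 normal; order 10: 0/3 normal; order 15: 1/1 normal; order 30: 1/1 normal.
Total normal subgroups: 5.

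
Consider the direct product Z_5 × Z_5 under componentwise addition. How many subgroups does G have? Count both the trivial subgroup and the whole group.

8

|G| = 25, so by Lagrange every subgroup order divides 25. Divisors: 1, 5, 25.
Subgroups by order — order 1: 1; order 5: 6; order 25: 1.
Total: 1 + 6 + 1 = 8.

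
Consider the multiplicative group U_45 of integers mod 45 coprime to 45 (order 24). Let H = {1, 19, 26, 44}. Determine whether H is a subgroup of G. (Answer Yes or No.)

Yes

|H| = 4 divides |G| = 24, consistent with Lagrange.
H contains the identity, every element's inverse is in H, and H is closed under ·: it is a subgroup.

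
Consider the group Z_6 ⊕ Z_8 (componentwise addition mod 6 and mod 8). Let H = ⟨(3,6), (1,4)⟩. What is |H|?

24

|⟨(3,6)⟩| = 4 and |⟨(1,4)⟩| = 6, so |H| is a multiple of lcm(4, 6) = 12 and divides |G| = 48.
Closing under the operation: H = {(0,0), (0,2), (0,4), (0,6), (1,0), (1,2), (1,4), (1,6), (2,0), (2,2), (2,4), (2,6), (3,0), (3,2), (3,4), (3,6), (4,0), (4,2), (4,4), (4,6), (5,0), (5,2), (5,4), (5,6)}, so |H| = 24.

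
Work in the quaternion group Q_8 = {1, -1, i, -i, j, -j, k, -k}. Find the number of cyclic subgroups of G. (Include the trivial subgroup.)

A cyclic subgroup of order d is generated by each of its φ(d) elements of order d, so the cyclic subgroups of order d number (#elements of order d)/φ(d).
Cyclic subgroups by order — order 1: 1; order 2: 1; order 4: 3.
Total: 5.

5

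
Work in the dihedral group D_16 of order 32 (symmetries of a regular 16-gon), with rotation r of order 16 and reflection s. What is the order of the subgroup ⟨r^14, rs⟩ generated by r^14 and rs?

|⟨r^14⟩| = 8 and |⟨rs⟩| = 2, so |H| is a multiple of lcm(8, 2) = 8 and divides |G| = 32.
Closing under the operation: H = {e, r^2, r^4, r^6, r^8, r^10, r^12, r^14, rs, r^3s, r^5s, r^7s, r^9s, r^11s, r^13s, r^15s}, so |H| = 16.

16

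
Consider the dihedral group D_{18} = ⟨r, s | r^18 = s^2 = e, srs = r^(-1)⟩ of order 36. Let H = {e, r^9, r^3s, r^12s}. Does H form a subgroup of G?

|H| = 4 divides |G| = 36, consistent with Lagrange.
H contains the identity, every element's inverse is in H, and H is closed under ·: it is a subgroup.

Yes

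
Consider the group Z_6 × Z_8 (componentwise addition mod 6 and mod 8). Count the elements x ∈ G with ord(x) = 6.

An element (a,b) has order lcm(ord(a), ord(b)); count pairs with lcm equal to 6.
Enumerating gives 6 such elements.

6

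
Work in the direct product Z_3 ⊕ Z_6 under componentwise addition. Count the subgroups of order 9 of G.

|G| = 18 and 9 | 18, so subgroups of order 9 are possible by Lagrange.
The subgroups of order 9 are: {(0,0), (0,2), (0,4), (1,0), (1,2), (1,4), (2,0), (2,2), (2,4)}.
So G has 1 subgroup of order 9.

1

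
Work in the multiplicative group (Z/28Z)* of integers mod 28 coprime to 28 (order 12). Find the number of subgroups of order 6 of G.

|G| = 12 and 6 | 12, so subgroups of order 6 are possible by Lagrange.
The subgroups of order 6 are: {1, 9, 11, 15, 23, 25}; {1, 5, 9, 13, 17, 25}; {1, 3, 9, 19, 25, 27}.
So G has 3 subgroups of order 6.

3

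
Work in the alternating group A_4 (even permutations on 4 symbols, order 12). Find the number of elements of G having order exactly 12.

0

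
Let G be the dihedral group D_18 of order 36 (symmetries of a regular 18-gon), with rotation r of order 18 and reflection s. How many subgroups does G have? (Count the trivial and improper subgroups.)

|G| = 36, so by Lagrange every subgroup order divides 36. Divisors: 1, 2, 3, 4, 6, 9, 12, 18, 36.
Subgroups by order — order 1: 1; order 2: 19; order 3: 1; order 4: 9; order 6: 7; order 9: 1; order 12: 3; order 18: 3; order 36: 1.
Total: 1 + 19 + 1 + 9 + 7 + 1 + 3 + 3 + 1 = 45.

45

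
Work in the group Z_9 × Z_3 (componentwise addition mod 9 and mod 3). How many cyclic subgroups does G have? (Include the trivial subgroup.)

Group the elements of G by the cyclic subgroup they generate; each cyclic subgroup of order d accounts for φ(d) elements.
Cyclic subgroups by order — order 1: 1; order 3: 4; order 9: 3.
Total: 8.

8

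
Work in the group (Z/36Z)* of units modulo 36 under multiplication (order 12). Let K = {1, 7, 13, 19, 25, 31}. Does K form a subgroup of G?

|K| = 6 divides |G| = 12, consistent with Lagrange.
K contains the identity, every element's inverse is in K, and K is closed under ·: it is a subgroup.
In fact K = ⟨7⟩.

Yes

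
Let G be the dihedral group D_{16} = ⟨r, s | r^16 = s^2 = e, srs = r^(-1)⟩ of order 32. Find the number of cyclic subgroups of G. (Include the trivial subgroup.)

Group the elements of G by the cyclic subgroup they generate; each cyclic subgroup of order d accounts for φ(d) elements.
Cyclic subgroups by order — order 1: 1; order 2: 17; order 4: 1; order 8: 1; order 16: 1.
Total: 21.

21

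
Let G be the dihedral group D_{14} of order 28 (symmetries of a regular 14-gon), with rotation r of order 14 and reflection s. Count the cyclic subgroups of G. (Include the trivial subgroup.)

Each element a generates a cyclic subgroup ⟨a⟩; distinct elements may generate the same one (a cyclic group of order d has φ(d) generators).
Cyclic subgroups by order — order 1: 1; order 2: 15; order 7: 1; order 14: 1.
Total: 18.

18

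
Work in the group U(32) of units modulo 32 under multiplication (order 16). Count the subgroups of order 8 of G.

|G| = 16 and 8 | 16, so subgroups of order 8 are possible by Lagrange.
The subgroups of order 8 are: {1, 3, 9, 11, 17, 19, 25, 27}; {1, 5, 9, 13, 17, 21, 25, 29}; {1, 7, 9, 15, 17, 23, 25, 31}.
So G has 3 subgroups of order 8.

3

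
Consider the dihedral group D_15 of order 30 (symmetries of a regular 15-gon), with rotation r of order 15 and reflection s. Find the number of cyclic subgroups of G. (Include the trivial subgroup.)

Each element a generates a cyclic subgroup ⟨a⟩; distinct elements may generate the same one (a cyclic group of order d has φ(d) generators).
Cyclic subgroups by order — order 1: 1; order 2: 15; order 3: 1; order 5: 1; order 15: 1.
Total: 19.

19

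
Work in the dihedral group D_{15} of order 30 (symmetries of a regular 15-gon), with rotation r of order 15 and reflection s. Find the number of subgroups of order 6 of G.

|G| = 30 and 6 | 30, so subgroups of order 6 are possible by Lagrange.
The subgroups of order 6 are: {e, r^5, r^10, s, r^5s, r^10s}; {e, r^5, r^10, rs, r^6s, r^11s}; {e, r^5, r^10, r^2s, r^7s, r^12s}; {e, r^5, r^10, r^3s, r^8s, r^13s}; … (5 in all).
So G has 5 subgroups of order 6.

5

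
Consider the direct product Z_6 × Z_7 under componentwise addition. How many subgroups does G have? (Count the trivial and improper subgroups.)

|G| = 42, so by Lagrange every subgroup order divides 42. Divisors: 1, 2, 3, 6, 7, 14, 21, 42.
Subgroups by order — order 1: 1; order 2: 1; order 3: 1; order 6: 1; order 7: 1; order 14: 1; order 21: 1; order 42: 1.
Total: 1 + 1 + 1 + 1 + 1 + 1 + 1 + 1 = 8.

8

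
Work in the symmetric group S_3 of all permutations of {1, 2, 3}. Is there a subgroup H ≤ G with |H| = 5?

No

5 does not divide |G| = 6, so by Lagrange no subgroup of order 5 exists.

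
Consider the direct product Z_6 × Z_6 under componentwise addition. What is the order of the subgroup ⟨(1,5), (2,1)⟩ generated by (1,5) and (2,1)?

12

|⟨(1,5)⟩| = 6 and |⟨(2,1)⟩| = 6, so |H| is a multiple of lcm(6, 6) = 6 and divides |G| = 36.
Closing under the operation: H = {(0,0), (0,3), (1,2), (1,5), (2,1), (2,4), (3,0), (3,3), (4,2), (4,5), (5,1), (5,4)}, so |H| = 12.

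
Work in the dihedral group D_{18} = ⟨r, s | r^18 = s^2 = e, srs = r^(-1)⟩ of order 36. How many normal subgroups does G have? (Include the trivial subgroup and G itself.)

9

G has 45 subgroups. Checking conjugation-invariance by order — order 1: 1/1 normal; order 2: 1/19 normal; order 3: 1/1 normal; order 4: 0/9 normal; order 6: 1/7 normal; order 9: 1/1 normal; order 12: 0/3 normal; order 18: 3/3 normal; order 36: 1/1 normal.
Total normal subgroups: 9.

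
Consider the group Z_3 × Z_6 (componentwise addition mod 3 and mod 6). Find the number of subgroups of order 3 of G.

|G| = 18 and 3 | 18, so subgroups of order 3 are possible by Lagrange.
The subgroups of order 3 are: {(0,0), (0,2), (0,4)}; {(0,0), (1,0), (2,0)}; {(0,0), (1,2), (2,4)}; {(0,0), (1,4), (2,2)}.
So G has 4 subgroups of order 3.

4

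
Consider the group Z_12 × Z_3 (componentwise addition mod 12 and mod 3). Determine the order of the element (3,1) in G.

The order of (3,1) in Z_12 × Z_3 is lcm(ord(3) in Z_12, ord(1) in Z_3).
ord(3) = 4 and ord(1) = 3, so |⟨(3,1)⟩| = lcm(4, 3) = 12.

12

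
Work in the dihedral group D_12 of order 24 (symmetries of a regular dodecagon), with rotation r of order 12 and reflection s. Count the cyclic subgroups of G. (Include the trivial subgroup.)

18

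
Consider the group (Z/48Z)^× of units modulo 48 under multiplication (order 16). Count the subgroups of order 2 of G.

|G| = 16 and 2 | 16, so subgroups of order 2 are possible by Lagrange.
The subgroups of order 2 are: {1, 17}; {1, 23}; {1, 25}; {1, 31}; … (7 in all).
So G has 7 subgroups of order 2.

7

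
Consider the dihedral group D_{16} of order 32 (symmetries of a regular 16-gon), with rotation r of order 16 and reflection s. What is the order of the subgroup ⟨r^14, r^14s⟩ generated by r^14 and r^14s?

|⟨r^14⟩| = 8 and |⟨r^14s⟩| = 2, so |H| is a multiple of lcm(8, 2) = 8 and divides |G| = 32.
Closing under the operation: H = {e, r^2, r^4, r^6, r^8, r^10, r^12, r^14, s, r^2s, r^4s, r^6s, r^8s, r^10s, r^12s, r^14s}, so |H| = 16.

16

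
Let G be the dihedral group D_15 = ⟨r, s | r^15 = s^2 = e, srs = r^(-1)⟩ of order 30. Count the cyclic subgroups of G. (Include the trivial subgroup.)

19

Group the elements of G by the cyclic subgroup they generate; each cyclic subgroup of order d accounts for φ(d) elements.
Cyclic subgroups by order — order 1: 1; order 2: 15; order 3: 1; order 5: 1; order 15: 1.
Total: 19.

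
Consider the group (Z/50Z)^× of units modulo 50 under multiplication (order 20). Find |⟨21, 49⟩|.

|⟨21⟩| = 5 and |⟨49⟩| = 2, so |H| is a multiple of lcm(5, 2) = 10 and divides |G| = 20.
Closing under the operation: H = {1, 9, 11, 19, 21, 29, 31, 39, 41, 49}, so |H| = 10.

10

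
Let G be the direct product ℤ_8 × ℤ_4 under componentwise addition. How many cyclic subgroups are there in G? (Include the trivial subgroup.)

14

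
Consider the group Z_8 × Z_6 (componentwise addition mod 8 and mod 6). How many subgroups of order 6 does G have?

3

|G| = 48 and 6 | 48, so subgroups of order 6 are possible by Lagrange.
The subgroups of order 6 are: {(0,0), (0,1), (0,2), (0,3), (0,4), (0,5)}; {(0,0), (0,2), (0,4), (4,0), (4,2), (4,4)}; {(0,0), (0,2), (0,4), (4,1), (4,3), (4,5)}.
So G has 3 subgroups of order 6.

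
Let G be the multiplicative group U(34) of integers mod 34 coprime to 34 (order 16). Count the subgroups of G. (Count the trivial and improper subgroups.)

5

|G| = 16, so by Lagrange every subgroup order divides 16. Divisors: 1, 2, 4, 8, 16.
Subgroups by order — order 1: 1; order 2: 1; order 4: 1; order 8: 1; order 16: 1.
Total: 1 + 1 + 1 + 1 + 1 = 5.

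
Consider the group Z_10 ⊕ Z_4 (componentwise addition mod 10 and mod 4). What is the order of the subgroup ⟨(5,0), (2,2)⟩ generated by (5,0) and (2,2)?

20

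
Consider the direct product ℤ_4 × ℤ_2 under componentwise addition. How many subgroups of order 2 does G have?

|G| = 8 and 2 | 8, so subgroups of order 2 are possible by Lagrange.
The subgroups of order 2 are: {(0,0), (0,1)}; {(0,0), (2,0)}; {(0,0), (2,1)}.
So G has 3 subgroups of order 2.

3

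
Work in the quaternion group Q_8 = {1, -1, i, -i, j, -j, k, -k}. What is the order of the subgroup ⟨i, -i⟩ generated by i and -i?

4

|⟨i⟩| = 4 and |⟨-i⟩| = 4, so |H| is a multiple of lcm(4, 4) = 4 and divides |G| = 8.
Closing under the operation: H = {1, -1, i, -i}, so |H| = 4.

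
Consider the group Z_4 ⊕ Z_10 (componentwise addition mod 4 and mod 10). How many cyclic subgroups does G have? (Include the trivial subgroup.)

A cyclic subgroup of order d is generated by each of its φ(d) elements of order d, so the cyclic subgroups of order d number (#elements of order d)/φ(d).
Cyclic subgroups by order — order 1: 1; order 2: 3; order 4: 2; order 5: 1; order 10: 3; order 20: 2.
Total: 12.

12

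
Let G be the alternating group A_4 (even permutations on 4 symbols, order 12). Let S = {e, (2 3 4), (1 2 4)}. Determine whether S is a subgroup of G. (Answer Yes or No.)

(1 2 4) ∈ S but its inverse (1 4 2) ∉ S, so S is not a subgroup.

No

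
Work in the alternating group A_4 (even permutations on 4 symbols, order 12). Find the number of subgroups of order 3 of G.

|G| = 12 and 3 | 12, so subgroups of order 3 are possible by Lagrange.
The subgroups of order 3 are: {e, (1 2 3), (1 3 2)}; {e, (1 2 4), (1 4 2)}; {e, (1 3 4), (1 4 3)}; {e, (2 3 4), (2 4 3)}.
So G has 4 subgroups of order 3.

4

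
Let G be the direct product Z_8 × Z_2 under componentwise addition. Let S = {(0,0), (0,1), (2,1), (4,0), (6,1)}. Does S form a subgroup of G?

|S| = 5 does not divide |G| = 16, so by Lagrange S is not a subgroup.

No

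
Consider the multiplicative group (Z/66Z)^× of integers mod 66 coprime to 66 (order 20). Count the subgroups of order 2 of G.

3

|G| = 20 and 2 | 20, so subgroups of order 2 are possible by Lagrange.
The subgroups of order 2 are: {1, 23}; {1, 43}; {1, 65}.
So G has 3 subgroups of order 2.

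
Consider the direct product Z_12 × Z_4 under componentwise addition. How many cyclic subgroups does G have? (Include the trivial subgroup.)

20

Each element a generates a cyclic subgroup ⟨a⟩; distinct elements may generate the same one (a cyclic group of order d has φ(d) generators).
Cyclic subgroups by order — order 1: 1; order 2: 3; order 3: 1; order 4: 6; order 6: 3; order 12: 6.
Total: 20.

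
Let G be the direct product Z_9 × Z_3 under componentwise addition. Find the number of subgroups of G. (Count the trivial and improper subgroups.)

10

|G| = 27, so by Lagrange every subgroup order divides 27. Divisors: 1, 3, 9, 27.
Subgroups by order — order 1: 1; order 3: 4; order 9: 4; order 27: 1.
Total: 1 + 4 + 4 + 1 = 10.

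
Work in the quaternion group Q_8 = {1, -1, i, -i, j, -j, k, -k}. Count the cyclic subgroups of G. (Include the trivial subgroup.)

5

A cyclic subgroup of order d is generated by each of its φ(d) elements of order d, so the cyclic subgroups of order d number (#elements of order d)/φ(d).
Cyclic subgroups by order — order 1: 1; order 2: 1; order 4: 3.
Total: 5.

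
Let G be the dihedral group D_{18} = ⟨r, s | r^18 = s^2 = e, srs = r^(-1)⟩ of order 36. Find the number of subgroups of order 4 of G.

|G| = 36 and 4 | 36, so subgroups of order 4 are possible by Lagrange.
The subgroups of order 4 are: {e, r^9, rs, r^10s}; {e, r^9, r^2s, r^11s}; {e, r^9, r^3s, r^12s}; {e, r^9, r^4s, r^13s}; … (9 in all).
So G has 9 subgroups of order 4.

9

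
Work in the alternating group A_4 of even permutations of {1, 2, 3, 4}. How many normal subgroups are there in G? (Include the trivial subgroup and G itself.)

3

G has 10 subgroups. Checking conjugation-invariance by order — order 1: 1/1 normal; order 2: 0/3 normal; order 3: 0/4 normal; order 4: 1/1 normal; order 12: 1/1 normal.
Total normal subgroups: 3.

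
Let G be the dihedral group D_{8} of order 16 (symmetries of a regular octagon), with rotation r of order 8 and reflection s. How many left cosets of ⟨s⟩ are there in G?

8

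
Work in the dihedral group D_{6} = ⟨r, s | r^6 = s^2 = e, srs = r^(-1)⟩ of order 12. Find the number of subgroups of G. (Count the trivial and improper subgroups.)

16

|G| = 12, so by Lagrange every subgroup order divides 12. Divisors: 1, 2, 3, 4, 6, 12.
Subgroups by order — order 1: 1; order 2: 7; order 3: 1; order 4: 3; order 6: 3; order 12: 1.
Total: 1 + 7 + 1 + 3 + 3 + 1 = 16.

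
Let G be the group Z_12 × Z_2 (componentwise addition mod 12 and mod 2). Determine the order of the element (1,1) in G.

12

The order of (1,1) in Z_12 × Z_2 is lcm(ord(1) in Z_12, ord(1) in Z_2).
ord(1) = 12 and ord(1) = 2, so |⟨(1,1)⟩| = lcm(12, 2) = 12.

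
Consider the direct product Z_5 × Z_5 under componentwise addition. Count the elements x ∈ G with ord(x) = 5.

An element (a,b) has order lcm(ord(a), ord(b)); count pairs with lcm equal to 5.
Enumerating gives 24 such elements.

24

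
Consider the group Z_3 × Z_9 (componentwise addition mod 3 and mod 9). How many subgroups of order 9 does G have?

4

|G| = 27 and 9 | 27, so subgroups of order 9 are possible by Lagrange.
The subgroups of order 9 are: {(0,0), (0,1), (0,2), (0,3), (0,4), (0,5), (0,6), (0,7), (0,8)}; {(0,0), (0,3), (0,6), (1,0), (1,3), (1,6), (2,0), (2,3), (2,6)}; {(0,0), (0,3), (0,6), (1,1), (1,4), (1,7), (2,2), (2,5), (2,8)}; {(0,0), (0,3), (0,6), (1,2), (1,5), (1,8), (2,1), (2,4), (2,7)}.
So G has 4 subgroups of order 9.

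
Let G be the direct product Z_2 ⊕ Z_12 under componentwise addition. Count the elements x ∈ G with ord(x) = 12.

8

An element (a,b) has order lcm(ord(a), ord(b)); count pairs with lcm equal to 12.
Enumerating gives 8 such elements.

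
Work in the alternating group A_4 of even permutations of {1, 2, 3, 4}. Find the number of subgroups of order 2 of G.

|G| = 12 and 2 | 12, so subgroups of order 2 are possible by Lagrange.
The subgroups of order 2 are: {e, (1 2)(3 4)}; {e, (1 3)(2 4)}; {e, (1 4)(2 3)}.
So G has 3 subgroups of order 2.

3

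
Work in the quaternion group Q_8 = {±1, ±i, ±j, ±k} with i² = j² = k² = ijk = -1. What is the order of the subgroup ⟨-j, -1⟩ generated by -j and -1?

4

|⟨-j⟩| = 4 and |⟨-1⟩| = 2, so |H| is a multiple of lcm(4, 2) = 4 and divides |G| = 8.
Closing under the operation: H = {1, -1, j, -j}, so |H| = 4.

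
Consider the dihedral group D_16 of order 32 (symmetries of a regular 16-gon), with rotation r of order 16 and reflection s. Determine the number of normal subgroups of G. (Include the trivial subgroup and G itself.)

G has 36 subgroups. Checking conjugation-invariance by order — order 1: 1/1 normal; order 2: 1/17 normal; order 4: 1/9 normal; order 8: 1/5 normal; order 16: 3/3 normal; order 32: 1/1 normal.
Total normal subgroups: 8.

8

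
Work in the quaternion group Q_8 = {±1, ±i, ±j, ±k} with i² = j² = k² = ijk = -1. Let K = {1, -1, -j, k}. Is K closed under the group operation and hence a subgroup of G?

No

k ∈ K but its inverse -k ∉ K, so K is not a subgroup.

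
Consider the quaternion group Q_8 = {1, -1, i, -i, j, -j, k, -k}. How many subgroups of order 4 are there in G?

|G| = 8 and 4 | 8, so subgroups of order 4 are possible by Lagrange.
The subgroups of order 4 are: {1, -1, i, -i}; {1, -1, j, -j}; {1, -1, k, -k}.
So G has 3 subgroups of order 4.

3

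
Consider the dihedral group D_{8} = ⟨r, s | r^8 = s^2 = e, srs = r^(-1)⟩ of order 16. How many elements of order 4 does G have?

The elements of order 4 are: r^2, r^6.
That's 2.

2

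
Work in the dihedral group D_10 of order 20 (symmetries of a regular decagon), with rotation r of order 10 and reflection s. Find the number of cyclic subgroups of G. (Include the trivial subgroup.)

14

A cyclic subgroup of order d is generated by each of its φ(d) elements of order d, so the cyclic subgroups of order d number (#elements of order d)/φ(d).
Cyclic subgroups by order — order 1: 1; order 2: 11; order 5: 1; order 10: 1.
Total: 14.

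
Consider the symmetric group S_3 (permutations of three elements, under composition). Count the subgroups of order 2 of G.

|G| = 6 and 2 | 6, so subgroups of order 2 are possible by Lagrange.
The subgroups of order 2 are: {e, (1 2)}; {e, (1 3)}; {e, (2 3)}.
So G has 3 subgroups of order 2.

3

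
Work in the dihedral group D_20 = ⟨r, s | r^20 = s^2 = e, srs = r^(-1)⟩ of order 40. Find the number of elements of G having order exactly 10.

4

The elements of order 10 are: r^2, r^6, r^14, r^18.
That's 4.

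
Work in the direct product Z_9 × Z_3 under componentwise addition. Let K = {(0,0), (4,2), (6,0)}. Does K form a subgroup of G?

No

(6,0) ∈ K but its inverse (3,0) ∉ K, so K is not a subgroup.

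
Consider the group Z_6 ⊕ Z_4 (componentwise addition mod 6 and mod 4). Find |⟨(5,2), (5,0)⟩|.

|⟨(5,2)⟩| = 6 and |⟨(5,0)⟩| = 6, so |H| is a multiple of lcm(6, 6) = 6 and divides |G| = 24.
Closing under the operation: H = {(0,0), (0,2), (1,0), (1,2), (2,0), (2,2), (3,0), (3,2), (4,0), (4,2), (5,0), (5,2)}, so |H| = 12.

12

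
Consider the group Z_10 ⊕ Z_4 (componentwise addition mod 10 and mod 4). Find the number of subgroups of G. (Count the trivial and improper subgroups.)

16

|G| = 40, so by Lagrange every subgroup order divides 40. Divisors: 1, 2, 4, 5, 8, 10, 20, 40.
Subgroups by order — order 1: 1; order 2: 3; order 4: 3; order 5: 1; order 8: 1; order 10: 3; order 20: 3; order 40: 1.
Total: 1 + 3 + 3 + 1 + 1 + 3 + 3 + 1 = 16.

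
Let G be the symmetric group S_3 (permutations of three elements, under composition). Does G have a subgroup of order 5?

5 does not divide |G| = 6, so by Lagrange no subgroup of order 5 exists.

No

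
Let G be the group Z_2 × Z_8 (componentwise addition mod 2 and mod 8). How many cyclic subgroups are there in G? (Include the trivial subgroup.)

8

A cyclic subgroup of order d is generated by each of its φ(d) elements of order d, so the cyclic subgroups of order d number (#elements of order d)/φ(d).
Cyclic subgroups by order — order 1: 1; order 2: 3; order 4: 2; order 8: 2.
Total: 8.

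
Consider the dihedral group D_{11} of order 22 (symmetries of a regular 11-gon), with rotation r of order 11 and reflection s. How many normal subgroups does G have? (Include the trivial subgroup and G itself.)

G has 14 subgroups. Checking conjugation-invariance by order — order 1: 1/1 normal; order 2: 0/11 normal; order 11: 1/1 normal; order 22: 1/1 normal.
Total normal subgroups: 3.

3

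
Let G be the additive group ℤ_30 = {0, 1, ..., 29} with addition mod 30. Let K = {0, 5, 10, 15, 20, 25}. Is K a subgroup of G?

Yes

|K| = 6 divides |G| = 30, consistent with Lagrange.
K contains the identity, every element's inverse is in K, and K is closed under +: it is a subgroup.
In fact K = ⟨5⟩.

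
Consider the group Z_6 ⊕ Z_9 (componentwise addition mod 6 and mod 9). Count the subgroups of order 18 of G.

4

|G| = 54 and 18 | 54, so subgroups of order 18 are possible by Lagrange.
The subgroups of order 18 are: {(0,0), (0,1), (0,2), (0,3), (0,4), (0,5), (0,6), (0,7), (0,8), (3,0), (3,1), (3,2), (3,3), (3,4), (3,5), (3,6), (3,7), (3,8)}; {(0,0), (0,3), (0,6), (1,0), (1,3), (1,6), (2,0), (2,3), (2,6), (3,0), (3,3), (3,6), (4,0), (4,3), (4,6), (5,0), (5,3), (5,6)}; {(0,0), (0,3), (0,6), (1,1), (1,4), (1,7), (2,2), (2,5), (2,8), (3,0), (3,3), (3,6), (4,1), (4,4), (4,7), (5,2), (5,5), (5,8)}; {(0,0), (0,3), (0,6), (1,2), (1,5), (1,8), (2,1), (2,4), (2,7), (3,0), (3,3), (3,6), (4,2), (4,5), (4,8), (5,1), (5,4), (5,7)}.
So G has 4 subgroups of order 18.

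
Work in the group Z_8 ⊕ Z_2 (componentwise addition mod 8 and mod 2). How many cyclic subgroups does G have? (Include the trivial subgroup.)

8

Group the elements of G by the cyclic subgroup they generate; each cyclic subgroup of order d accounts for φ(d) elements.
Cyclic subgroups by order — order 1: 1; order 2: 3; order 4: 2; order 8: 2.
Total: 8.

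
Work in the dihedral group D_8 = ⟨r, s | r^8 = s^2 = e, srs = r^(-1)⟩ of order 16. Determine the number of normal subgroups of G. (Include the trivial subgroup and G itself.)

G has 19 subgroups. Checking conjugation-invariance by order — order 1: 1/1 normal; order 2: 1/9 normal; order 4: 1/5 normal; order 8: 3/3 normal; order 16: 1/1 normal.
Total normal subgroups: 7.

7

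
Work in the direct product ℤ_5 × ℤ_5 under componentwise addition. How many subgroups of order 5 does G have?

|G| = 25 and 5 | 25, so subgroups of order 5 are possible by Lagrange.
The subgroups of order 5 are: {(0,0), (0,1), (0,2), (0,3), (0,4)}; {(0,0), (1,0), (2,0), (3,0), (4,0)}; {(0,0), (1,1), (2,2), (3,3), (4,4)}; {(0,0), (1,2), (2,4), (3,1), (4,3)}; … (6 in all).
So G has 6 subgroups of order 5.

6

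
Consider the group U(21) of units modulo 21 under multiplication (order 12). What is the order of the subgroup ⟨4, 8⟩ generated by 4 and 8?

6

|⟨4⟩| = 3 and |⟨8⟩| = 2, so |H| is a multiple of lcm(3, 2) = 6 and divides |G| = 12.
Closing under the operation: H = {1, 2, 4, 8, 11, 16}, so |H| = 6.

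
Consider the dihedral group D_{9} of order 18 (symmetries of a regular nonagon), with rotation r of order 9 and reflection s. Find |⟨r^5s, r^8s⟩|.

|⟨r^5s⟩| = 2 and |⟨r^8s⟩| = 2, so |H| is a multiple of lcm(2, 2) = 2 and divides |G| = 18.
Closing under the operation: H = {e, r^3, r^6, r^2s, r^5s, r^8s}, so |H| = 6.

6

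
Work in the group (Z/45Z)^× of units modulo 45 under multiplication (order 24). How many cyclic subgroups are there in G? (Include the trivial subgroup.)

Each element a generates a cyclic subgroup ⟨a⟩; distinct elements may generate the same one (a cyclic group of order d has φ(d) generators).
Cyclic subgroups by order — order 1: 1; order 2: 3; order 3: 1; order 4: 2; order 6: 3; order 12: 2.
Total: 12.

12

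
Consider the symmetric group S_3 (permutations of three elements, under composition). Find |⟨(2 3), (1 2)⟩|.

|⟨(2 3)⟩| = 2 and |⟨(1 2)⟩| = 2, so |H| is a multiple of lcm(2, 2) = 2 and divides |G| = 6.
Closing {(2 3), (1 2)} under the group operation gives all of G, so |H| = 6.

6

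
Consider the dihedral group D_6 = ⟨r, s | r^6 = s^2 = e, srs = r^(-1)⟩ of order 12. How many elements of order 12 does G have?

No element of G has order 12 (even though 12 | 12).

0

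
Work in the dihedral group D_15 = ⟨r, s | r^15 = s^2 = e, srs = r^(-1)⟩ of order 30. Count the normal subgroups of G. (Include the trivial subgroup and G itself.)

5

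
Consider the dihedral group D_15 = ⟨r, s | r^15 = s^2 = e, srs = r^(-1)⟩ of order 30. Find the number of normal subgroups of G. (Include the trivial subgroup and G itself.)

5

G has 28 subgroups. Checking conjugation-invariance by order — order 1: 1/1 normal; order 2: 0/15 normal; order 3: 1/1 normal; order 5: 1/1 normal; order 6: 0/5 normal; order 10: 0/3 normal; order 15: 1/1 normal; order 30: 1/1 normal.
Total normal subgroups: 5.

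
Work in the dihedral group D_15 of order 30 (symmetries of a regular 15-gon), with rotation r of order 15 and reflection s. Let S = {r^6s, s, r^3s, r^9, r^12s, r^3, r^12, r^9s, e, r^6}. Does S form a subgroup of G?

Yes

|S| = 10 divides |G| = 30, consistent with Lagrange.
S contains the identity, every element's inverse is in S, and S is closed under ·: it is a subgroup.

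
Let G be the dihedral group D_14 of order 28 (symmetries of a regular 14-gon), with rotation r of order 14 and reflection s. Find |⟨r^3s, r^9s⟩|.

|⟨r^3s⟩| = 2 and |⟨r^9s⟩| = 2, so |H| is a multiple of lcm(2, 2) = 2 and divides |G| = 28.
Closing under the operation: H = {e, r^2, r^4, r^6, r^8, r^10, r^12, rs, r^3s, r^5s, r^7s, r^9s, r^11s, r^13s}, so |H| = 14.

14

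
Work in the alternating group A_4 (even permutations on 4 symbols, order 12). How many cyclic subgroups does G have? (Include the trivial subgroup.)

8

Group the elements of G by the cyclic subgroup they generate; each cyclic subgroup of order d accounts for φ(d) elements.
Cyclic subgroups by order — order 1: 1; order 2: 3; order 3: 4.
Total: 8.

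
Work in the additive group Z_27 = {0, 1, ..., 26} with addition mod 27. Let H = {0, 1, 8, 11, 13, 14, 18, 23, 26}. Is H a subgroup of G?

8 ∈ H but its inverse 19 ∉ H, so H is not a subgroup.

No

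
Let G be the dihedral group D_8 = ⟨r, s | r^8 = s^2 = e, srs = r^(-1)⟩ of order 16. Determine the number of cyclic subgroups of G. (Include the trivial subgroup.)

12

Group the elements of G by the cyclic subgroup they generate; each cyclic subgroup of order d accounts for φ(d) elements.
Cyclic subgroups by order — order 1: 1; order 2: 9; order 4: 1; order 8: 1.
Total: 12.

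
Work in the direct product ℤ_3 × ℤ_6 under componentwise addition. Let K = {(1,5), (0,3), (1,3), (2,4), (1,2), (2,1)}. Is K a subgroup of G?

No

The identity (0,0) ∉ K, so K is not a subgroup.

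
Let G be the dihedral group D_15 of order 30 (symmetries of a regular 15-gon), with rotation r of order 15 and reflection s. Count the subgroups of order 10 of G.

3

|G| = 30 and 10 | 30, so subgroups of order 10 are possible by Lagrange.
The subgroups of order 10 are: {e, r^3, r^6, r^9, r^12, rs, r^4s, r^7s, r^10s, r^13s}; {e, r^3, r^6, r^9, r^12, r^2s, r^5s, r^8s, r^11s, r^14s}; {e, r^3, r^6, r^9, r^12, s, r^3s, r^6s, r^9s, r^12s}.
So G has 3 subgroups of order 10.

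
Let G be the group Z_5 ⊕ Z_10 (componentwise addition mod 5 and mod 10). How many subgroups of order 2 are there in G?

|G| = 50 and 2 | 50, so subgroups of order 2 are possible by Lagrange.
The subgroups of order 2 are: {(0,0), (0,5)}.
So G has 1 subgroup of order 2.

1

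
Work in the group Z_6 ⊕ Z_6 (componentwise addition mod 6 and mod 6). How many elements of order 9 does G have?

An element (a,b) has order lcm(ord(a), ord(b)); count pairs with lcm equal to 9.
Enumerating gives 0 such elements.

0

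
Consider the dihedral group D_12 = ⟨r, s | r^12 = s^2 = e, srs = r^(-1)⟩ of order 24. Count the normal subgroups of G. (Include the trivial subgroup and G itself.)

G has 34 subgroups. Checking conjugation-invariance by order — order 1: 1/1 normal; order 2: 1/13 normal; order 3: 1/1 normal; order 4: 1/7 normal; order 6: 1/5 normal; order 8: 0/3 normal; order 12: 3/3 normal; order 24: 1/1 normal.
Total normal subgroups: 9.

9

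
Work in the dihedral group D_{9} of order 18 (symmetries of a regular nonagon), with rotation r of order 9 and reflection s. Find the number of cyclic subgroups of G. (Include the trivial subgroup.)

12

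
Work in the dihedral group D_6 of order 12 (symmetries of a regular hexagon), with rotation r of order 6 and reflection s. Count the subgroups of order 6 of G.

3

|G| = 12 and 6 | 12, so subgroups of order 6 are possible by Lagrange.
The subgroups of order 6 are: {e, r, r^2, r^3, r^4, r^5}; {e, r^2, r^4, s, r^2s, r^4s}; {e, r^2, r^4, rs, r^3s, r^5s}.
So G has 3 subgroups of order 6.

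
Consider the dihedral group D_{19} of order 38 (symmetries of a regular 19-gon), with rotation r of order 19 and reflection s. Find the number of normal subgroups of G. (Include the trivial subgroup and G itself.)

G has 22 subgroups. Checking conjugation-invariance by order — order 1: 1/1 normal; order 2: 0/19 normal; order 19: 1/1 normal; order 38: 1/1 normal.
Total normal subgroups: 3.

3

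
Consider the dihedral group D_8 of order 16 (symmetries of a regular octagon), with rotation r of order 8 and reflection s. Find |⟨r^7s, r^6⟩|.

8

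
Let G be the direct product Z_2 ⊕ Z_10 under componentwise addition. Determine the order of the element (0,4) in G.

5

The order of (0,4) in Z_2 × Z_10 is lcm(ord(0) in Z_2, ord(4) in Z_10).
ord(0) = 1 and ord(4) = 5, so |⟨(0,4)⟩| = lcm(1, 5) = 5.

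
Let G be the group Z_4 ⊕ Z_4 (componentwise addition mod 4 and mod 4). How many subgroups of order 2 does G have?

3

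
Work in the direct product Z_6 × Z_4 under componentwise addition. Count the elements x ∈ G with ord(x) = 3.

2

An element (a,b) has order lcm(ord(a), ord(b)); count pairs with lcm equal to 3.
Enumerating gives 2 such elements.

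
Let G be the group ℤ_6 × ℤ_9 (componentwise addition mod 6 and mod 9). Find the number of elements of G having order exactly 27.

0

An element (a,b) has order lcm(ord(a), ord(b)); count pairs with lcm equal to 27.
Enumerating gives 0 such elements.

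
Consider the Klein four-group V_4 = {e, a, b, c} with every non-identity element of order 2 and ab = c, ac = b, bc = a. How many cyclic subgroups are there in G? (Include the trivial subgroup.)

4

Group the elements of G by the cyclic subgroup they generate; each cyclic subgroup of order d accounts for φ(d) elements.
Cyclic subgroups by order — order 1: 1; order 2: 3.
Total: 4.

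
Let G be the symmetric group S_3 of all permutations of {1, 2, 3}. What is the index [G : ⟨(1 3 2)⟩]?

|⟨(1 3 2)⟩| = 3 and |G| = 6.
By Lagrange, [G : H] = |G|/|H| = 6/3 = 2.

2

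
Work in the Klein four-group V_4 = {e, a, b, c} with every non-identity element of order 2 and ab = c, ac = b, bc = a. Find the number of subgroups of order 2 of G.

|G| = 4 and 2 | 4, so subgroups of order 2 are possible by Lagrange.
The subgroups of order 2 are: {e, a}; {e, b}; {e, c}.
So G has 3 subgroups of order 2.

3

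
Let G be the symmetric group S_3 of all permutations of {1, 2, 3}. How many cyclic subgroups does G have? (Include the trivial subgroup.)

A cyclic subgroup of order d is generated by each of its φ(d) elements of order d, so the cyclic subgroups of order d number (#elements of order d)/φ(d).
Cyclic subgroups by order — order 1: 1; order 2: 3; order 3: 1.
Total: 5.

5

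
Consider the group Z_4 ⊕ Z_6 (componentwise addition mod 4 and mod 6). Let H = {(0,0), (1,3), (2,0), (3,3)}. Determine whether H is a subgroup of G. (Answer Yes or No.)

|H| = 4 divides |G| = 24, consistent with Lagrange.
H contains the identity, every element's inverse is in H, and H is closed under +: it is a subgroup.
In fact H = ⟨(3,3)⟩.

Yes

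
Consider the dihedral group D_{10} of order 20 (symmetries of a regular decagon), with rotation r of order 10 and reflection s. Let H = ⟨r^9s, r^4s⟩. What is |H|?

4

|⟨r^9s⟩| = 2 and |⟨r^4s⟩| = 2, so |H| is a multiple of lcm(2, 2) = 2 and divides |G| = 20.
Closing under the operation: H = {e, r^5, r^4s, r^9s}, so |H| = 4.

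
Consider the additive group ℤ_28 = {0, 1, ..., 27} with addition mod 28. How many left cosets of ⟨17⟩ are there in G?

1

|⟨17⟩| = 28 and |G| = 28.
By Lagrange, [G : H] = |G|/|H| = 28/28 = 1.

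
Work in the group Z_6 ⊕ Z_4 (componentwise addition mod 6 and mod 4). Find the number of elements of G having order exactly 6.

6

An element (a,b) has order lcm(ord(a), ord(b)); count pairs with lcm equal to 6.
Enumerating gives 6 such elements.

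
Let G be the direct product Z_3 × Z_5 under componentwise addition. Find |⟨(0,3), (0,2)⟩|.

5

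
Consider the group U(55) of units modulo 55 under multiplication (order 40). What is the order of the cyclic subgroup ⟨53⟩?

Compute successive powers of 53 mod 55: 53, 4, 47, 16, 23, 9, 37, 36, …; 53^20 ≡ 1 (mod 55).
So |⟨53⟩| = 20.

20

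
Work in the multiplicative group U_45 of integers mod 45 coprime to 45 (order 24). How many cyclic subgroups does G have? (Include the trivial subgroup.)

12

A cyclic subgroup of order d is generated by each of its φ(d) elements of order d, so the cyclic subgroups of order d number (#elements of order d)/φ(d).
Cyclic subgroups by order — order 1: 1; order 2: 3; order 3: 1; order 4: 2; order 6: 3; order 12: 2.
Total: 12.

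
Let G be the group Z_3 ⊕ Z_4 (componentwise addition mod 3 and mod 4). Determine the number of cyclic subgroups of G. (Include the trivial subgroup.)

6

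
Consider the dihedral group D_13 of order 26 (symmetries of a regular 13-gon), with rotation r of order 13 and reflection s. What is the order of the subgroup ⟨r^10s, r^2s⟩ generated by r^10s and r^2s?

26

|⟨r^10s⟩| = 2 and |⟨r^2s⟩| = 2, so |H| is a multiple of lcm(2, 2) = 2 and divides |G| = 26.
Closing {r^10s, r^2s} under the group operation gives all of G, so |H| = 26.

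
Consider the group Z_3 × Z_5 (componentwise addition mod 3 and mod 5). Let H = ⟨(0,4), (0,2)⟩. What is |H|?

5

|⟨(0,4)⟩| = 5 and |⟨(0,2)⟩| = 5, so |H| is a multiple of lcm(5, 5) = 5 and divides |G| = 15.
Closing under the operation: H = {(0,0), (0,1), (0,2), (0,3), (0,4)}, so |H| = 5.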